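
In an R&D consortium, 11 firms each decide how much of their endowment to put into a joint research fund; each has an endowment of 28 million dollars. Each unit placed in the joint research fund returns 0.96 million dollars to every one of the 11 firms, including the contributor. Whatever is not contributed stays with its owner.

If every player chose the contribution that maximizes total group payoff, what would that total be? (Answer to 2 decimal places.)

3252.48 million dollars

Each contributed unit returns 10.560 to the group as a whole (0.96 to each of 11 players), which exceeds 1, so the social optimum is full contribution: group total = 10.560 × 308 = 3252.48.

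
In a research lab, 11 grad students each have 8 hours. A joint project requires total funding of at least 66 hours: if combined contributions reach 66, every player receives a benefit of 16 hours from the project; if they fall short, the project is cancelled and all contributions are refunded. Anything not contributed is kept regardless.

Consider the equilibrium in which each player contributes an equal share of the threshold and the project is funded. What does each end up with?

18 hours

Equal share of the threshold: 66/11 = 6.
At this profile no one gains by cutting their contribution: any cut drops the total below 66, the project is cancelled, contributions are refunded, and the deviator ends with 8, which is less than 8 − 6 + 16 = 18. Contributing more than 6 just wastes the excess. So contributing exactly 6 is a best response.
Each player's payoff: 8 − 6 + 16 = 18.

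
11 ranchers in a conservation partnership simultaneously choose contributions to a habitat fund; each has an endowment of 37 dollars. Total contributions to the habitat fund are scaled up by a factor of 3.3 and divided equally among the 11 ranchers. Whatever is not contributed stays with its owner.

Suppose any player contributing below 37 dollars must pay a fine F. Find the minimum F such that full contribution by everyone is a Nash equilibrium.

25.90 dollars

Given the others contribute fully, the best deviation is to contribute 0 (any partial contribution still incurs the fine and gives up units whose private return 0.3000 is below 1).
Deviating from 37 to 0 saves 37 dollars but forfeits the deviator's share of the drop in the habitat fund: 3.3/11 × 37 = 11.10.
So the deviation gain is 37 − 11.10 = 25.90, and the fine must be at least 25.90 dollars to wipe it out.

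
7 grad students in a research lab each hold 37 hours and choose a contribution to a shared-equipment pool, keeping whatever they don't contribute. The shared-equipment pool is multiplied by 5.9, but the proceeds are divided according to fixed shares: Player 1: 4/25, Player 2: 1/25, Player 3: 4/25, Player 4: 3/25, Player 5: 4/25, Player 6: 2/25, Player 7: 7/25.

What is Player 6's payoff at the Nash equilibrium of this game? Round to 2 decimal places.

A player with share s gets back 5.9·s per unit contributed, so full contribution is dominant for anyone with s > 1/5.9 = 0.1695 and zero contribution is dominant for anyone below.
Only Player 7 (7/25) clears that bar, contributing 37; the remaining 6 contribute 0. Total contributed: 37.
Player 6 keeps 37 and receives 5.9 × 37 × 2/25 = 17.46 from the shared-equipment pool, for a payoff of 54.46.

54.46 hours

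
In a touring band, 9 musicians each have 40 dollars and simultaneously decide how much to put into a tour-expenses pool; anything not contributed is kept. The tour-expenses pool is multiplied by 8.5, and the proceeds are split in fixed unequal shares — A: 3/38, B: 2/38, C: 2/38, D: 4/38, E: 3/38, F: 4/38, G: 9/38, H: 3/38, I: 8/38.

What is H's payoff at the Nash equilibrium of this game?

93.68 dollars

Each unit j contributes comes back to j as 8.5 × (j's share), so j prefers to contribute only if that share exceeds 1/8.5 = 0.1176; otherwise keeping the unit dominates.
The shares above 0.1176 belong to G and I, contributing 40 each; the remaining 7 contribute 0. Total contributed: 80.
H keeps 40 and receives 8.5 × 80 × 3/38 = 53.68 from the tour-expenses pool, for a payoff of 93.68.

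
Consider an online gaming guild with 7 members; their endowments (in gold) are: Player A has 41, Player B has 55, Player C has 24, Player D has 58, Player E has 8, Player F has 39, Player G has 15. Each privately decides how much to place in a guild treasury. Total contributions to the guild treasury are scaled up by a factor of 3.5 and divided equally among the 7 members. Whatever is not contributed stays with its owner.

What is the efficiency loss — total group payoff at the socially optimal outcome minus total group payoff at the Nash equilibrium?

The private return per contributed unit is 3.5/7 = 0.5000 < 1 for every player regardless of endowment, so the Nash equilibrium is zero contribution and the group total is Σ E_j = 41 + 55 + 24 + 58 + 8 + 39 + 15 = 240.
Each contributed unit returns 3.500 to the group, so the social optimum is full contribution by everyone: group total = 3.500 × 240 = 840.00.
Efficiency loss = (3.500 − 1) × 240 = 600.00.

600.00 gold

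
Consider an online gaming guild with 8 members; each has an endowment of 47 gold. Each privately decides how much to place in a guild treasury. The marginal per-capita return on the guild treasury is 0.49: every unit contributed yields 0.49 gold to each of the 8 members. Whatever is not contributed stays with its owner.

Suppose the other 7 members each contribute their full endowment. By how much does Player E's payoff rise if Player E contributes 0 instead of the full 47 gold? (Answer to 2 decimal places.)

Switching from a contribution of 47 to 0 lets Player E keep an extra 47 gold, but lowers the guild treasury by 47, which costs Player E their own share of that drop: 0.49 × 47 = 23.03.
Net gain = 47 − 23.03 = 23.97. The private return per contributed unit (0.49) is below 1, so free-riding is indeed the best response regardless of what the others do.

23.97 gold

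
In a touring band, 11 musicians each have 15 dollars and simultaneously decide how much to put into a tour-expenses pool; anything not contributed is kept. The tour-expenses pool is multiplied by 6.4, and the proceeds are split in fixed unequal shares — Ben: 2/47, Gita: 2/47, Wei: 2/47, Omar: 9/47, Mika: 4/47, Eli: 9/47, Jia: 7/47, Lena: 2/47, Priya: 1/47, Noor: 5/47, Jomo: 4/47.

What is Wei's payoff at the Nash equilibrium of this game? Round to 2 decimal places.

For player j, contributing a unit is worthwhile iff 6.4 × (j's share) ≥ 1, i.e. iff j's share is at least 0.1563.
Omar and Eli clear that bar, contributing 15 each; the remaining 9 contribute 0. Total contributed: 30.
Wei keeps 15 and receives 6.4 × 30 × 2/47 = 8.17 from the tour-expenses pool, for a payoff of 23.17.

23.17 dollars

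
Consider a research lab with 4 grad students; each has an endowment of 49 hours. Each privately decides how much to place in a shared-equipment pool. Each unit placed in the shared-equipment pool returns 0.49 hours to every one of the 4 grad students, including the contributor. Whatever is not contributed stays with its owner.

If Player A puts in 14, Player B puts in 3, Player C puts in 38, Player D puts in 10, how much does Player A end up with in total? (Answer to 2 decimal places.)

66.85 hours

Total contributed: 14 + 3 + 38 + 10 = 65.
Each receives 0.49 × 65 = 31.85 from the shared-equipment pool.
Player A keeps 49 − 14 = 35, so Player A's payoff is 35 + 31.85 = 66.85.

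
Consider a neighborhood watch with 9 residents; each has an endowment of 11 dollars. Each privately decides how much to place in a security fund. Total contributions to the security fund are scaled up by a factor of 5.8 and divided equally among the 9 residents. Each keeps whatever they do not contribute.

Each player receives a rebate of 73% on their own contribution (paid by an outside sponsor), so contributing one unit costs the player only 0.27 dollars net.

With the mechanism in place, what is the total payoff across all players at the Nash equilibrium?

646.47 dollars

With the mechanism, a contributed unit returns (5.8/9) / 0.27 = 2.3868 per unit of net cost to the contributor — now above 1 — so contributing fully is weakly dominant for every player.
So the Nash equilibrium is full contribution by all 9; the group earns 9 × (11 × 0.73 + 5.8 × 11) = 646.47.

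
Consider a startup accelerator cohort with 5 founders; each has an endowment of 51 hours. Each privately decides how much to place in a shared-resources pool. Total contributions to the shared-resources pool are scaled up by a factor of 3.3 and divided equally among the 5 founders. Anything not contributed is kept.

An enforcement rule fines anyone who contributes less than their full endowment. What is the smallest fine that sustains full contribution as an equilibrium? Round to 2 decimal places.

17.34 hours

Given the others contribute fully, the best deviation is to contribute 0 (any partial contribution still incurs the fine and gives up units whose private return 0.6600 is below 1).
Deviating from 51 to 0 saves 51 hours but forfeits the deviator's share of the drop in the shared-resources pool: 3.3/5 × 51 = 33.66.
So the deviation gain is 51 − 33.66 = 17.34, and the fine must be at least 17.34 hours to wipe it out.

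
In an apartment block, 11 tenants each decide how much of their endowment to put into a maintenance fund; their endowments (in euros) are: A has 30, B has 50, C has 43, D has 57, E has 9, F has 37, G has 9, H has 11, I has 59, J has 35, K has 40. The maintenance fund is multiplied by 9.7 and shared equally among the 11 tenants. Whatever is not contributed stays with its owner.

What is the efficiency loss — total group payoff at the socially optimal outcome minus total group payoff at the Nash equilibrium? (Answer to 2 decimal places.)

The private return per contributed unit is 9.7/11 = 0.8818 < 1 for every player regardless of endowment, so the Nash equilibrium is zero contribution and the group total is Σ E_j = 30 + 50 + 43 + 57 + 9 + 37 + 9 + 11 + 59 + 35 + 40 = 380.
Each contributed unit returns 9.700 to the group, so the social optimum is full contribution by everyone: group total = 9.700 × 380 = 3686.00.
Efficiency loss = (9.700 − 1) × 380 = 3306.00.

3306.00 euros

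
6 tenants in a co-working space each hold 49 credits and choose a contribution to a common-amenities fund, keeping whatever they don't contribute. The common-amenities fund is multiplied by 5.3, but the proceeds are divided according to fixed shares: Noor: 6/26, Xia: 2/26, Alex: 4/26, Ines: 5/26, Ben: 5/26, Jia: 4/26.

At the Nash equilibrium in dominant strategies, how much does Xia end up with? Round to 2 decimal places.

108.93 credits

Player j's private return per contributed unit is 5.3 × (j's share). Contributing is weakly dominant for j when that share is at least 1/5.3 = 0.1887, and contributing 0 is dominant otherwise.
Noor, Ines and Ben clear that bar, contributing 49 each; the remaining 3 contribute 0. Total contributed: 147.
Xia keeps 49 and receives 5.3 × 147 × 2/26 = 59.93 from the common-amenities fund, for a payoff of 108.93.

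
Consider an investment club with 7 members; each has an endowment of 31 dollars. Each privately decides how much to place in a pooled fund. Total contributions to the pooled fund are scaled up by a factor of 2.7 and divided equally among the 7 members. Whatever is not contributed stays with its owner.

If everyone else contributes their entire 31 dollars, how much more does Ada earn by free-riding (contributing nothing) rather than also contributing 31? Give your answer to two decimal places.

Switching from a contribution of 31 to 0 lets Ada keep an extra 31 dollars, but lowers the pooled fund by 31, which costs Ada their own share of that drop: 2.7/7 × 31 = 11.96.
Net gain = 31 − 11.96 = 19.04. The private return per contributed unit (0.3857) is below 1, so free-riding is indeed the best response regardless of what the others do.

19.04 dollars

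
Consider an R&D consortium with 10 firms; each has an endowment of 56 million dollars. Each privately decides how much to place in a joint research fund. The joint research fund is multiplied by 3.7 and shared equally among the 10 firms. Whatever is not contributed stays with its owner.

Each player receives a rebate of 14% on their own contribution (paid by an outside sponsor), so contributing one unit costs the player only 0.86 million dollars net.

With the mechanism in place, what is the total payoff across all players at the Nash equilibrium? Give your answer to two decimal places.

The effective private return is (3.7/10) / 0.86 = 0.4302, which is still under 1, so the mechanism doesn't change anyone's dominant strategy: zero contribution.
At the Nash equilibrium no one contributes; group total payoff = 10 × 56 = 560.

560.00 million dollars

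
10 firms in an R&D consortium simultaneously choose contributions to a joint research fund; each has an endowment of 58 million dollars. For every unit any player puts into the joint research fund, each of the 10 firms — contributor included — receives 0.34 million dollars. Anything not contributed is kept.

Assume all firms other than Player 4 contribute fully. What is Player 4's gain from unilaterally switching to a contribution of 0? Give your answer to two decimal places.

Switching from a contribution of 58 to 0 lets Player 4 keep an extra 58 million dollars, but lowers the joint research fund by 58, which costs Player 4 their own share of that drop: 0.34 × 58 = 19.72.
Net gain = 58 − 19.72 = 38.28. The private return per contributed unit (0.34) is below 1, so free-riding is indeed the best response regardless of what the others do.

38.28 million dollars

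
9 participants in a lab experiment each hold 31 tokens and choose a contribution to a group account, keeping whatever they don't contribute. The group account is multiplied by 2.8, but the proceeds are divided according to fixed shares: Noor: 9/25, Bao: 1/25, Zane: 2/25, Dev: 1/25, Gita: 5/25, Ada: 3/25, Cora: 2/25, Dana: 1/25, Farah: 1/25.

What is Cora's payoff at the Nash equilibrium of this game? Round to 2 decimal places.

A player with share s gets back 2.8·s per unit contributed, so full contribution is dominant for anyone with s > 1/2.8 = 0.3571 and zero contribution is dominant for anyone below.
Only Noor (9/25) clears that bar, contributing 31; the remaining 8 contribute 0. Total contributed: 31.
Cora keeps 31 and receives 2.8 × 31 × 2/25 = 6.94 from the group account, for a payoff of 37.94.

37.94 tokens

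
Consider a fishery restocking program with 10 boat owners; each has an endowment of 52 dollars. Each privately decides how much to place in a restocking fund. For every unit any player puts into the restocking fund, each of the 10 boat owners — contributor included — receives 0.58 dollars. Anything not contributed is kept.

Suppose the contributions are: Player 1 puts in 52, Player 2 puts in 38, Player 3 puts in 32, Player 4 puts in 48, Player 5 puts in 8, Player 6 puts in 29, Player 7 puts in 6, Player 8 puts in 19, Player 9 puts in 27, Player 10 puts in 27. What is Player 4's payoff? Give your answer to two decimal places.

169.88 dollars

Total contributed: 52 + 38 + 32 + 48 + 8 + 29 + 6 + 19 + 27 + 27 = 286.
Each receives 0.58 × 286 = 165.88 from the restocking fund.
Player 4 keeps 52 − 48 = 4, so Player 4's payoff is 4 + 165.88 = 169.88.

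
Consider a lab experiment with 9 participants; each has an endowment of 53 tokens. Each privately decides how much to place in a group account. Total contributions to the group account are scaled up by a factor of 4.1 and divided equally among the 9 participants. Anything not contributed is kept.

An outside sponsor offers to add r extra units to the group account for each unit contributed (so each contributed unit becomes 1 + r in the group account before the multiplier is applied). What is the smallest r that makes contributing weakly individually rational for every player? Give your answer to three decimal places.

With matching at rate r, one contributed unit becomes (1 + r) in the group account and returns 4.1 × (1 + r) / 9 to the contributor.
Setting this equal to 1: 1 + r = 9/4.1 = 2.1951.
So the minimum matching rate is r = 2.1951 − 1 = 1.195.

1.195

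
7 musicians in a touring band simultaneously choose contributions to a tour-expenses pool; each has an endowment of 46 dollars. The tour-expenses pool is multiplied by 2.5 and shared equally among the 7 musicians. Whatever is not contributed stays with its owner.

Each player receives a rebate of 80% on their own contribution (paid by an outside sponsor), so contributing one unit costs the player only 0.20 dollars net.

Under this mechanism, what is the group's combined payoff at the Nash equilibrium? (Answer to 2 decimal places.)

The effective private return per unit is now (2.5/7) / 0.20 = 1.7857 > 1, so every player's dominant strategy flips to full contribution.
At the Nash equilibrium everyone contributes 46. Group total payoff = 7 × (46 × 0.80 + 2.5 × 46) = 1062.60.

1062.60 dollars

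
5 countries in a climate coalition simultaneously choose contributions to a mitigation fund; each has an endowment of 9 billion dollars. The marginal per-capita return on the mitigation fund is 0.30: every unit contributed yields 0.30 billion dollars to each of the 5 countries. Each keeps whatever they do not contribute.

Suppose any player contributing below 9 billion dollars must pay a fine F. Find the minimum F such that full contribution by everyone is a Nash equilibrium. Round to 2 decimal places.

6.30 billion dollars

Given the others contribute fully, the best deviation is to contribute 0 (any partial contribution still incurs the fine and gives up units whose private return 0.30 is below 1).
Deviating from 9 to 0 saves 9 billion dollars but forfeits the deviator's share of the drop in the mitigation fund: 0.30 × 9 = 2.70.
So the deviation gain is 9 − 2.70 = 6.30, and the fine must be at least 6.30 billion dollars to wipe it out.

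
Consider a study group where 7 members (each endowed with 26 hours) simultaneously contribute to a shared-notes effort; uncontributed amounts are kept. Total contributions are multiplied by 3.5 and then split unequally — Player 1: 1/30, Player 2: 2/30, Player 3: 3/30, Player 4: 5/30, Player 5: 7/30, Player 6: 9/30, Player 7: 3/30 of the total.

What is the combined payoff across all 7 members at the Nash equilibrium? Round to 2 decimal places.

Player j's private return per contributed unit is 3.5 × (j's share). Contributing is weakly dominant for j when that share is at least 1/3.5 = 0.2857, and contributing 0 is dominant otherwise.
The only share above 0.2857 is Player 6's 9/30, contributing 26; the remaining 6 contribute 0. Total contributed: 26.
The shared-notes effort pays out 3.5 × 26 = 91.00 in total (split across the unequal shares, but the aggregate is all that matters for the group sum).
The 6 free-riders keep 26 each, adding 156. Group total = 156 + 91.00 = 247.00.

247.00 hours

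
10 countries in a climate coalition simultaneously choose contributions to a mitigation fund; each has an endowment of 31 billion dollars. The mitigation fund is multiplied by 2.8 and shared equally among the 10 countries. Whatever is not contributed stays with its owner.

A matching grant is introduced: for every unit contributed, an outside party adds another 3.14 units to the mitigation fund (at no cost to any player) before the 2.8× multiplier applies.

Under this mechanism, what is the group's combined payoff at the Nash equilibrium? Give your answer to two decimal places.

3593.52 billion dollars

Under the mechanism each unit contributed yields 2.8 × 4.14 / 10 = 1.1592 back to its contributor per unit of net cost, which exceeds 1, making full contribution the dominant choice for everyone.
So the Nash equilibrium is full contribution by all 10; the group earns 2.8 × 4.14 × 310 = 3593.52.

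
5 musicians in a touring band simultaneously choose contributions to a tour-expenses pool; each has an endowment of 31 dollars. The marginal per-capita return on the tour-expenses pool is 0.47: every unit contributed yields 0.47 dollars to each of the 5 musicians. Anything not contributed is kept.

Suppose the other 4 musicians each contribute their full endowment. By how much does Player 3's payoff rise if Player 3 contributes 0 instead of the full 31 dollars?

16.43 dollars

Switching from a contribution of 31 to 0 lets Player 3 keep an extra 31 dollars, but lowers the tour-expenses pool by 31, which costs Player 3 their own share of that drop: 0.47 × 31 = 14.57.
Net gain = 31 − 14.57 = 16.43. The private return per contributed unit (0.47) is below 1, so free-riding is indeed the best response regardless of what the others do.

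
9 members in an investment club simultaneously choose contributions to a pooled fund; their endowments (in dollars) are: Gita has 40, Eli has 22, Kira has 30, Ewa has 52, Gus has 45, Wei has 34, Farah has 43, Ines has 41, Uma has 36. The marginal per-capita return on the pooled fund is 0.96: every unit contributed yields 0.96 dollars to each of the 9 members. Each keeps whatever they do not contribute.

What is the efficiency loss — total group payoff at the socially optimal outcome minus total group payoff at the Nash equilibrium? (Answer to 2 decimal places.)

2620.52 dollars

The private return per contributed unit is 0.96 < 1 for everyone, so the Nash equilibrium is zero contribution and the group total is Σ E_j = 40 + 22 + 30 + 52 + 45 + 34 + 43 + 41 + 36 = 343.
Each contributed unit returns 8.640 to the group, so the social optimum is full contribution by everyone: group total = 8.640 × 343 = 2963.52.
Efficiency loss = (8.640 − 1) × 343 = 2620.52.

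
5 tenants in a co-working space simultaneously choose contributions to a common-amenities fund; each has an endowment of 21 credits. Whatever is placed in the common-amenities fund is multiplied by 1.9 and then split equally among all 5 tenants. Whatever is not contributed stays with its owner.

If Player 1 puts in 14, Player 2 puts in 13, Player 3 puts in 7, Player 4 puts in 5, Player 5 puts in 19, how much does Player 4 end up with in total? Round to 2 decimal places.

Total contributed: 14 + 13 + 7 + 5 + 19 = 58.
Each receives 1.9 × 58 / 5 = 22.04 from the common-amenities fund.
Player 4 keeps 21 − 5 = 16, so Player 4's payoff is 16 + 22.04 = 38.04.

38.04 credits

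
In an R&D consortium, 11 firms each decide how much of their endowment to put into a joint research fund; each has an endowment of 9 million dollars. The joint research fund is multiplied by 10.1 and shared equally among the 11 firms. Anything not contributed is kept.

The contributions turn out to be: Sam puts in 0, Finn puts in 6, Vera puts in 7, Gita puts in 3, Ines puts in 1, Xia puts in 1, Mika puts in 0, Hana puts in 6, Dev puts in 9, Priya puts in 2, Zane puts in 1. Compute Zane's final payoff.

Total contributed: 0 + 6 + 7 + 3 + 1 + 1 + 0 + 6 + 9 + 2 + 1 = 36.
Each receives 10.1 × 36 / 11 = 33.05 from the joint research fund.
Zane keeps 9 − 1 = 8, so Zane's payoff is 8 + 33.05 = 41.05.

41.05 million dollars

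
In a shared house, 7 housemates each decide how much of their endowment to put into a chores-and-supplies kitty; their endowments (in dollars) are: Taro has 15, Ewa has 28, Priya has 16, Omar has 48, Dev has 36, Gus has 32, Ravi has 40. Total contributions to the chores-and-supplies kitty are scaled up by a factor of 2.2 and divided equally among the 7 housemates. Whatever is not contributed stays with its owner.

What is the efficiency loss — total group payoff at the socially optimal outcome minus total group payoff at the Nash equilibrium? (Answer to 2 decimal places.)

258.00 dollars

The private return per contributed unit is 2.2/7 = 0.3143 < 1 for every player regardless of endowment, so the Nash equilibrium is zero contribution and the group total is Σ E_j = 15 + 28 + 16 + 48 + 36 + 32 + 40 = 215.
Each contributed unit returns 2.200 to the group, so the social optimum is full contribution by everyone: group total = 2.200 × 215 = 473.00.
Efficiency loss = (2.200 − 1) × 215 = 258.00.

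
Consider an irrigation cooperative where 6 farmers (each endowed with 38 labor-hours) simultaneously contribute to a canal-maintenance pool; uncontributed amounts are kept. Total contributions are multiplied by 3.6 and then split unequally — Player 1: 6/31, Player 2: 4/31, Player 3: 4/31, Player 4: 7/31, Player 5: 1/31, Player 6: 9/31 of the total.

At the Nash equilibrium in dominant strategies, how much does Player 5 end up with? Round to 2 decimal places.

42.41 labor-hours

A player with share s gets back 3.6·s per unit contributed, so full contribution is dominant for anyone with s > 1/3.6 = 0.2778 and zero contribution is dominant for anyone below.
The only share above 0.2778 is Player 6's 9/31, contributing 38; the remaining 5 contribute 0. Total contributed: 38.
Player 5 keeps 38 and receives 3.6 × 38 × 1/31 = 4.41 from the canal-maintenance pool, for a payoff of 42.41.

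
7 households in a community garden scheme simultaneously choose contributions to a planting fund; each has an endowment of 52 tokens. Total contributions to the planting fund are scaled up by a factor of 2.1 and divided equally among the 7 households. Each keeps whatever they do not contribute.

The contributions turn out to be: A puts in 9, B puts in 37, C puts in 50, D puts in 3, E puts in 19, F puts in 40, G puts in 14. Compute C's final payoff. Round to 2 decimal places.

Total contributed: 9 + 37 + 50 + 3 + 19 + 40 + 14 = 172.
Each receives 2.1 × 172 / 7 = 51.60 from the planting fund.
C keeps 52 − 50 = 2, so C's payoff is 2 + 51.60 = 53.60.

53.60 tokens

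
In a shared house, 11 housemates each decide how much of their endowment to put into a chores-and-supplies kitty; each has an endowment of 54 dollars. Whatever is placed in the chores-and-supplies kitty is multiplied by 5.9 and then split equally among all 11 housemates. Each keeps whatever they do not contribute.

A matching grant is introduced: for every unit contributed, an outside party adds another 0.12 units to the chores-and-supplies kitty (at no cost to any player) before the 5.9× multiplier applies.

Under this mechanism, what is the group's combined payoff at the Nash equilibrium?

The effective private return is 5.9 × 1.12 / 11 = 0.6007, which is still under 1, so the mechanism doesn't change anyone's dominant strategy: zero contribution.
At the Nash equilibrium no one contributes; group total payoff = 11 × 54 = 594.

594.00 dollars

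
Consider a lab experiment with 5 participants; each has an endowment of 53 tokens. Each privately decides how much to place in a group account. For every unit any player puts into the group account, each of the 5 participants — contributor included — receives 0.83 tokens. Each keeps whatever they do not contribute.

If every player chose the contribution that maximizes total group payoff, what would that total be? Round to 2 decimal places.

1099.75 tokens

Each contributed unit returns 4.150 to the group as a whole (0.83 to each of 5 players), which exceeds 1, so the social optimum is full contribution: group total = 4.150 × 265 = 1099.75.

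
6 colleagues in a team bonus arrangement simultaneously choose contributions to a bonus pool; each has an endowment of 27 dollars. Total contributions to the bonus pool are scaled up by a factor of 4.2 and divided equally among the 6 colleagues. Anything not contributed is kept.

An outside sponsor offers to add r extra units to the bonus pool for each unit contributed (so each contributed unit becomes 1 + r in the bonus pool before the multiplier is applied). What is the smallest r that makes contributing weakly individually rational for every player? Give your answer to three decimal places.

With matching at rate r, one contributed unit becomes (1 + r) in the bonus pool and returns 4.2 × (1 + r) / 6 to the contributor.
Setting this equal to 1: 1 + r = 6/4.2 = 1.4286.
So the minimum matching rate is r = 1.4286 − 1 = 0.429.

0.429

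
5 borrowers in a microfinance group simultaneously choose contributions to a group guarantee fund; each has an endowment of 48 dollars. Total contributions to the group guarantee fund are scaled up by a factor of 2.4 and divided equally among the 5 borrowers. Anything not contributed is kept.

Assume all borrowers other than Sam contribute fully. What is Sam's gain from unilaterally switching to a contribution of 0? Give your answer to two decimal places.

Switching from a contribution of 48 to 0 lets Sam keep an extra 48 dollars, but lowers the group guarantee fund by 48, which costs Sam their own share of that drop: 2.4/5 × 48 = 23.04.
Net gain = 48 − 23.04 = 24.96. The private return per contributed unit (0.4800) is below 1, so free-riding is indeed the best response regardless of what the others do.

24.96 dollars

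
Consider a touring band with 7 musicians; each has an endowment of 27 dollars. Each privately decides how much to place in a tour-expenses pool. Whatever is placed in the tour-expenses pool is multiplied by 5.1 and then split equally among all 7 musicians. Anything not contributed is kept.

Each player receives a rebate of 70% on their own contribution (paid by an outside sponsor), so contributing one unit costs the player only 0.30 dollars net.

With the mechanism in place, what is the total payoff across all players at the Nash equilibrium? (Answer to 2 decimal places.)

The effective private return per unit is now (5.1/7) / 0.30 = 2.4286 > 1, so every player's dominant strategy flips to full contribution.
So the Nash equilibrium is full contribution by all 7; the group earns 7 × (27 × 0.70 + 5.1 × 27) = 1096.20.

1096.20 dollars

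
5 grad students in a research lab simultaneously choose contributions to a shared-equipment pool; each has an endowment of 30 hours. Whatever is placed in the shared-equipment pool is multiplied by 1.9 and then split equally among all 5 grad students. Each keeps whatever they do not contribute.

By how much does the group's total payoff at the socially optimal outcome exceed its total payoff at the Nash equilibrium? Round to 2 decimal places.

Each contributed unit returns 1.9/5 = 0.3800 to its contributor — below 1 — so contributing 0 is dominant for every player. At the Nash equilibrium everyone keeps their 30, and the group total is 5 × 30 = 150.
Each contributed unit returns 1.900 to the group as a whole (0.3800 to each of 5 players), which exceeds 1, so the social optimum is full contribution: group total = 1.900 × 150 = 285.00.
Efficiency loss = 285.00 − 150 = 135.00.

135.00 hours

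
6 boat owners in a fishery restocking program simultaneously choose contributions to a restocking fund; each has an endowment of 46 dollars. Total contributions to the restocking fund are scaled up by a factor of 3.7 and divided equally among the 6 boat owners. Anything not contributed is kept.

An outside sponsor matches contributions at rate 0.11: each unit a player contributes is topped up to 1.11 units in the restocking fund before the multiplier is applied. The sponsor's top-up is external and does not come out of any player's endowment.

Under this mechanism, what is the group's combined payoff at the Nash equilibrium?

276.00 dollars

The effective private return is 3.7 × 1.11 / 6 = 0.6845, which is still under 1, so the mechanism doesn't change anyone's dominant strategy: zero contribution.
At the Nash equilibrium no one contributes; group total payoff = 6 × 46 = 276.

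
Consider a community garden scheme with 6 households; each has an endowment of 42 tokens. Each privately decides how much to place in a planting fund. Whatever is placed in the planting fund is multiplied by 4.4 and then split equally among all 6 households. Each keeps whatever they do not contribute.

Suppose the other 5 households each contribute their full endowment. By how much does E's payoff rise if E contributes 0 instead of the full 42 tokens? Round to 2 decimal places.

Switching from a contribution of 42 to 0 lets E keep an extra 42 tokens, but lowers the planting fund by 42, which costs E their own share of that drop: 4.4/6 × 42 = 30.80.
Net gain = 42 − 30.80 = 11.20. The private return per contributed unit (0.7333) is below 1, so free-riding is indeed the best response regardless of what the others do.

11.20 tokens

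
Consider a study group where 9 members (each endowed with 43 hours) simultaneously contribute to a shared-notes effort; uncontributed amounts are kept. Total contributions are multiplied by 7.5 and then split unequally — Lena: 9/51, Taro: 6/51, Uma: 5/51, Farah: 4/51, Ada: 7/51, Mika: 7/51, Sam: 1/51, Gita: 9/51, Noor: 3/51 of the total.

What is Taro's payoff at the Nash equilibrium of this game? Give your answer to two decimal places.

194.76 hours

Each unit j contributes comes back to j as 7.5 × (j's share), so j prefers to contribute only if that share exceeds 1/7.5 = 0.1333; otherwise keeping the unit dominates.
Lena, Ada, Mika and Gita clear that bar, contributing 43 each; the remaining 5 contribute 0. Total contributed: 172.
Taro keeps 43 and receives 7.5 × 172 × 6/51 = 151.76 from the shared-notes effort, for a payoff of 194.76.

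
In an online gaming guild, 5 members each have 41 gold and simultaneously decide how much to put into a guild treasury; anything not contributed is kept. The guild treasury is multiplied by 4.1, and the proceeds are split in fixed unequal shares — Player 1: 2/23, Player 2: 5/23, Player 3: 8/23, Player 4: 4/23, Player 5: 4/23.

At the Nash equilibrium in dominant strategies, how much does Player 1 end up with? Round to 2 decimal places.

55.62 gold

Player j's private return per contributed unit is 4.1 × (j's share). Contributing is weakly dominant for j when that share is at least 1/4.1 = 0.2439, and contributing 0 is dominant otherwise.
Player 3 alone (share 8/23) is above the threshold, contributing 41; the remaining 4 contribute 0. Total contributed: 41.
Player 1 keeps 41 and receives 4.1 × 41 × 2/23 = 14.62 from the guild treasury, for a payoff of 55.62.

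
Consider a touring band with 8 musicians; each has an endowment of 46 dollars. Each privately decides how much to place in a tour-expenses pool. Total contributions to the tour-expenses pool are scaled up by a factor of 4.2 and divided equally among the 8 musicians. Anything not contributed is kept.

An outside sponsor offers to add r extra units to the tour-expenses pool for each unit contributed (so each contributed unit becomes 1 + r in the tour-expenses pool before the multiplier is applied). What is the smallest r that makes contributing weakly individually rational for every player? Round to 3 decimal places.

With matching at rate r, one contributed unit becomes (1 + r) in the tour-expenses pool and returns 4.2 × (1 + r) / 8 to the contributor.
Setting this equal to 1: 1 + r = 8/4.2 = 1.9048.
So the minimum matching rate is r = 1.9048 − 1 = 0.905.

0.905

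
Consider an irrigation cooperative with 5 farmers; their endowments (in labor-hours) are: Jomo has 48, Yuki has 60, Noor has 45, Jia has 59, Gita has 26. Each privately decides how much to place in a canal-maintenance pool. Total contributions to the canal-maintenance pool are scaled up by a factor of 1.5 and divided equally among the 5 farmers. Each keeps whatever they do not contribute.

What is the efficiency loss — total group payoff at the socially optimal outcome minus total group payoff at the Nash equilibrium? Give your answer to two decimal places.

119.00 labor-hours

The private return per contributed unit is 1.5/5 = 0.3000 < 1 for every player regardless of endowment, so the Nash equilibrium is zero contribution and the group total is Σ E_j = 48 + 60 + 45 + 59 + 26 = 238.
Each contributed unit returns 1.500 to the group, so the social optimum is full contribution by everyone: group total = 1.500 × 238 = 357.00.
Efficiency loss = (1.500 − 1) × 238 = 119.00.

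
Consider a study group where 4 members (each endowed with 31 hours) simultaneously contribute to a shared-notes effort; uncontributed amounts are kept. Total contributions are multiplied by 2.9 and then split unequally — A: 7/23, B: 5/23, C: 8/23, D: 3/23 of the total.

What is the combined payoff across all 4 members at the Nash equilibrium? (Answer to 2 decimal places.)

For player j, contributing a unit is worthwhile iff 2.9 × (j's share) ≥ 1, i.e. iff j's share is at least 0.3448.
The only share above 0.3448 is C's 8/23, contributing 31; the remaining 3 contribute 0. Total contributed: 31.
The shared-notes effort pays out 2.9 × 31 = 89.90 in total (split across the unequal shares, but the aggregate is all that matters for the group sum).
The 3 free-riders keep 31 each, adding 93. Group total = 93 + 89.90 = 182.90.

182.90 hours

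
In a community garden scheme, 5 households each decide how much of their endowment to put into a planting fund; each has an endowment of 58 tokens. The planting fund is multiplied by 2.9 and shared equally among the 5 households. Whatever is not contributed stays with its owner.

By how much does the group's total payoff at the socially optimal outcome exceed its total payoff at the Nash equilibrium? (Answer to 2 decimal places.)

551.00 tokens

Each contributed unit returns 2.9/5 = 0.5800 to its contributor — below 1 — so contributing 0 is dominant for every player. At the Nash equilibrium everyone keeps their 58, and the group total is 5 × 58 = 290.
Each contributed unit returns 2.900 to the group as a whole (0.5800 to each of 5 players), which exceeds 1, so the social optimum is full contribution: group total = 2.900 × 290 = 841.00.
Efficiency loss = 841.00 − 290 = 551.00.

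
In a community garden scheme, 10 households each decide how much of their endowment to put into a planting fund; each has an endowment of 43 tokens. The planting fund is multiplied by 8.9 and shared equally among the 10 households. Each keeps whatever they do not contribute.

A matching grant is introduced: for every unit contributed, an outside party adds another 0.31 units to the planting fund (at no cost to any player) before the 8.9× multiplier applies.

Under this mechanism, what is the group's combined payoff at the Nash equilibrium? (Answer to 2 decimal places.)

5013.37 tokens

Under the mechanism each unit contributed yields 8.9 × 1.31 / 10 = 1.1659 back to its contributor per unit of net cost, which exceeds 1, making full contribution the dominant choice for everyone.
So the Nash equilibrium is full contribution by all 10; the group earns 8.9 × 1.31 × 430 = 5013.37.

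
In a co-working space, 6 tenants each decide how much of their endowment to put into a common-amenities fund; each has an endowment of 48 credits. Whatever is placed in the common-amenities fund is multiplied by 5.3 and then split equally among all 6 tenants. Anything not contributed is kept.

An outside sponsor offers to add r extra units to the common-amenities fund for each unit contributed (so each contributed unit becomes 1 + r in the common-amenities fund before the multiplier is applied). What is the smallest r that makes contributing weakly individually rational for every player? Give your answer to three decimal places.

0.132

With matching at rate r, one contributed unit becomes (1 + r) in the common-amenities fund and returns 5.3 × (1 + r) / 6 to the contributor.
Setting this equal to 1: 1 + r = 6/5.3 = 1.1321.
So the minimum matching rate is r = 1.1321 − 1 = 0.132.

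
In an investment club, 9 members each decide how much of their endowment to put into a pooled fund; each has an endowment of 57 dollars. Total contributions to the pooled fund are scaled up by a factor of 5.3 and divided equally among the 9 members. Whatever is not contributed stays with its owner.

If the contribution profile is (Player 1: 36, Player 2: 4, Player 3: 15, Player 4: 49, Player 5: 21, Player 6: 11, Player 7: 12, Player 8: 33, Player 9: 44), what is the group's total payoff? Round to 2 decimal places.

Total contributed: 36 + 4 + 15 + 49 + 21 + 11 + 12 + 33 + 44 = 225; total kept: 9 × 57 − 225 = 288.
The pooled fund pays out 5.3 × 225 = 1192.50 in aggregate.
Group total = 288 + 1192.50 = 1480.50.

1480.50 dollars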